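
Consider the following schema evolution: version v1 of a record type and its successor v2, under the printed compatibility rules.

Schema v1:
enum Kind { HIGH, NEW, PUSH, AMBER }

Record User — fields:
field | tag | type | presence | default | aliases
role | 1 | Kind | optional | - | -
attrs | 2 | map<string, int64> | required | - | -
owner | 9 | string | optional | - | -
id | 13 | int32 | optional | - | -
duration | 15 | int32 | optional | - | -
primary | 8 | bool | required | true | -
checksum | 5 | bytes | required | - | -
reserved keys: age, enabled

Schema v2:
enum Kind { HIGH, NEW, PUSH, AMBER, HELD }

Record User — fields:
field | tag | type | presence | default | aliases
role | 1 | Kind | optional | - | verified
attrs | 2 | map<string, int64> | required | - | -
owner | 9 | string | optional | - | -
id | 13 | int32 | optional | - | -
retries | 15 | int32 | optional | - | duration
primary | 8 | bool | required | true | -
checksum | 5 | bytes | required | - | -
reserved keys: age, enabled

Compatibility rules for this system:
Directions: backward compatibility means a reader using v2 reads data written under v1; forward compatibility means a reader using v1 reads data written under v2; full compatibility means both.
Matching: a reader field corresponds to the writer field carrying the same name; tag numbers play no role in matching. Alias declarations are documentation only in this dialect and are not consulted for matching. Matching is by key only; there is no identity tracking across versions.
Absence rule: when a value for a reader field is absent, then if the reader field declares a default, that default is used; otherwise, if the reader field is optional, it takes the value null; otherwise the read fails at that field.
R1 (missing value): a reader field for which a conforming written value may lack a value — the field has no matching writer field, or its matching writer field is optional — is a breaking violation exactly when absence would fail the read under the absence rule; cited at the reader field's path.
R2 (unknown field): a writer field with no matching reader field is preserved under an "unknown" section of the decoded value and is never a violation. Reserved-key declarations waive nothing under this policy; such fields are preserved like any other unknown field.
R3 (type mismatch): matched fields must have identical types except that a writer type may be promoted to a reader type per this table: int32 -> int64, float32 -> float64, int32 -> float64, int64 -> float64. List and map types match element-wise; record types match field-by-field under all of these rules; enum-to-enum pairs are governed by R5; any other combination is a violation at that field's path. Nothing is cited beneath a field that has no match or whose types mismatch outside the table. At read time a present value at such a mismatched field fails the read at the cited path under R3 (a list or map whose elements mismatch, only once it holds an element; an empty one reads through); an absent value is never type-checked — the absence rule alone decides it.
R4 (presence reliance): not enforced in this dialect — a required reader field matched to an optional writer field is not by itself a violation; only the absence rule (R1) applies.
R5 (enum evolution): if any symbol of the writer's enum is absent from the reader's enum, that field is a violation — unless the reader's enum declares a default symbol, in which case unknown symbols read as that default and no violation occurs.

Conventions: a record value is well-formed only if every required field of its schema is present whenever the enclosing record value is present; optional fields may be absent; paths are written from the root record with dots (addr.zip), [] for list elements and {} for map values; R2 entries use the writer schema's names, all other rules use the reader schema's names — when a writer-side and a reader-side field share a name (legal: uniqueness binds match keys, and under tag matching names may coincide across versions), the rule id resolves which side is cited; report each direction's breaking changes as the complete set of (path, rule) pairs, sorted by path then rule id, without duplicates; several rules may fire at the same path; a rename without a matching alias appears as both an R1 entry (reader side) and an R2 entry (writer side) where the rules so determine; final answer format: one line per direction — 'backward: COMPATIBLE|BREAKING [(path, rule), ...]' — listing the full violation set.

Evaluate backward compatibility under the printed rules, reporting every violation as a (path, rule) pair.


the writer's type comes first in each User pair
backward analysis of User with v2 as reader and v1 as writer:
  writer optional, Kind -> Kind: reader role maps from writer role
  writer required, map<string, int64> -> map<string, int64>: reader attrs maps from writer attrs
  writer optional, string -> string: reader owner maps from writer owner
  writer optional, int32 -> int32: reader id maps from writer id
  retries: no writer match
  writer required, bool -> bool: reader primary maps from writer primary
  writer required, bytes -> bytes: reader checksum maps from writer checksum
  writer duration: unknown to reader
  nothing fires on User: backward is COMPATIBLE
diffs on User not affecting the asked answer:
  enum Kind (field role in record User): symbol HELD added -> affects forward compatibility only, which is not asked
  renamed field duration to retries in record User (alias duration declared on the renamed field) -> fires no rule on User, leaving the asked answer as it is

backward: COMPATIBLE []


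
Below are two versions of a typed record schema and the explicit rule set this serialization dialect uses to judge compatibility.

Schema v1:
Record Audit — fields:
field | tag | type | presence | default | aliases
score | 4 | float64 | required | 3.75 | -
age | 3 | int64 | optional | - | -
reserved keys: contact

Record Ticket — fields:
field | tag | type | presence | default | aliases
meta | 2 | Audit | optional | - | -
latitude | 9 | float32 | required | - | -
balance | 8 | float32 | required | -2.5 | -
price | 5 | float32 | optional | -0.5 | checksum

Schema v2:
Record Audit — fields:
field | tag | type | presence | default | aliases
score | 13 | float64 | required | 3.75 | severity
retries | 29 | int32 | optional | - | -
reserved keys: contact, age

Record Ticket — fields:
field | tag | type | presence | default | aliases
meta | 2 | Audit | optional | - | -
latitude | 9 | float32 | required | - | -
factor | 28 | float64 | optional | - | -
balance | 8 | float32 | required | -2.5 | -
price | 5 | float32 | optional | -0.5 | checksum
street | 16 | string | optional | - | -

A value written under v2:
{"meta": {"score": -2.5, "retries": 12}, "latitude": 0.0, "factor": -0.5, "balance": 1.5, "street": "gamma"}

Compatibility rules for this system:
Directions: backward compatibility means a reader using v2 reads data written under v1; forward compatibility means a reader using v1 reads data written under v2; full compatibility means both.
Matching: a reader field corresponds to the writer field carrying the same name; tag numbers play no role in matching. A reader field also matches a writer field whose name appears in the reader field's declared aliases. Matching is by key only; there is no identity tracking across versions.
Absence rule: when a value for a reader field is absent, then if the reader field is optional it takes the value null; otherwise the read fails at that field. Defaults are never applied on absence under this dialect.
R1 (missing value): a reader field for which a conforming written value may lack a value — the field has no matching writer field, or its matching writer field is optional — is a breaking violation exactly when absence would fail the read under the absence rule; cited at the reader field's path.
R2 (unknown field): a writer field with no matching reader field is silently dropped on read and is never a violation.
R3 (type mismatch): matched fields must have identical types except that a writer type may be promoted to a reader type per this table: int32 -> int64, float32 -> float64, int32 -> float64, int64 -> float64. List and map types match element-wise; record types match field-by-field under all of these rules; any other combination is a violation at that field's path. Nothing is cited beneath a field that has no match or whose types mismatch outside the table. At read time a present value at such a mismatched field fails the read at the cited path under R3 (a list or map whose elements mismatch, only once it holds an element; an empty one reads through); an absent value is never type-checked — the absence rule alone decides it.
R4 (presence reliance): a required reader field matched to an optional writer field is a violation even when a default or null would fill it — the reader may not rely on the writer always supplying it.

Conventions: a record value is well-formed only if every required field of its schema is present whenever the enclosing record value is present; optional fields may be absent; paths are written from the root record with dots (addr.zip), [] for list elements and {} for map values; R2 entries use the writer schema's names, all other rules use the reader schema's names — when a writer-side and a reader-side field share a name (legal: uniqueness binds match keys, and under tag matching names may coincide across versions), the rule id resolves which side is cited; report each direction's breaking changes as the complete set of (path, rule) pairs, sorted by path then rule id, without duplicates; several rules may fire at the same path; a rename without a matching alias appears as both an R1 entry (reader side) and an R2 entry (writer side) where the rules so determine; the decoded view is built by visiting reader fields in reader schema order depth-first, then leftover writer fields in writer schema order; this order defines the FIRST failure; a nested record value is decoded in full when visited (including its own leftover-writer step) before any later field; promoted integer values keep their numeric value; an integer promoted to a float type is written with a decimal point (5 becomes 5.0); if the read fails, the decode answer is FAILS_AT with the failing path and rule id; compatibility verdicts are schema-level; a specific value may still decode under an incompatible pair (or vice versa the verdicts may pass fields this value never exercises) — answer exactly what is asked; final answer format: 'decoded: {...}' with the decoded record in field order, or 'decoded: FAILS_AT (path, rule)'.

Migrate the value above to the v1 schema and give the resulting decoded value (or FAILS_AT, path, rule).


in Ticket below, arrows point writer -> reader
decoding the Ticket value with the v1 reader:
  meta.score := -2.5
  meta.age := null (not supplied -> null)
  writer meta.retries: unmatched, discarded
  latitude := 0.0
  balance := 1.5
  price := null (not supplied -> null)
  writer factor: unmatched, discarded
  writer street: unmatched, discarded
  => decoded: {"meta": {"score": -2.5, "age": null}, "latitude": 0.0, "balance": 1.5, "price": null}
diffs on Ticket not affecting the asked answer:
  field score in record Audit: tag 4 changed to 13 -> fires no rule on Ticket under this dialect and leaves the result unchanged
  removed field age from record Audit (its key "age" joins the reserved list) -> fires no rule on Ticket under this dialect and leaves the result unchanged
  added field street to record Ticket: optional string, tag 16 (in v2 it sits last) -> fires no rule on Ticket under this dialect and leaves the result unchanged
  added field retries to record Audit: optional int32, tag 29 (in v2 it sits last) -> fires no rule on Ticket under this dialect and leaves the result unchanged
  added field factor to record Ticket: optional float64, tag 28 (in v2 it sits immediately before balance) -> fires no rule on Ticket under this dialect and leaves the result unchanged

decoded: {"meta": {"score": -2.5, "age": null}, "latitude": 0.0, "balance": 1.5, "price": null}


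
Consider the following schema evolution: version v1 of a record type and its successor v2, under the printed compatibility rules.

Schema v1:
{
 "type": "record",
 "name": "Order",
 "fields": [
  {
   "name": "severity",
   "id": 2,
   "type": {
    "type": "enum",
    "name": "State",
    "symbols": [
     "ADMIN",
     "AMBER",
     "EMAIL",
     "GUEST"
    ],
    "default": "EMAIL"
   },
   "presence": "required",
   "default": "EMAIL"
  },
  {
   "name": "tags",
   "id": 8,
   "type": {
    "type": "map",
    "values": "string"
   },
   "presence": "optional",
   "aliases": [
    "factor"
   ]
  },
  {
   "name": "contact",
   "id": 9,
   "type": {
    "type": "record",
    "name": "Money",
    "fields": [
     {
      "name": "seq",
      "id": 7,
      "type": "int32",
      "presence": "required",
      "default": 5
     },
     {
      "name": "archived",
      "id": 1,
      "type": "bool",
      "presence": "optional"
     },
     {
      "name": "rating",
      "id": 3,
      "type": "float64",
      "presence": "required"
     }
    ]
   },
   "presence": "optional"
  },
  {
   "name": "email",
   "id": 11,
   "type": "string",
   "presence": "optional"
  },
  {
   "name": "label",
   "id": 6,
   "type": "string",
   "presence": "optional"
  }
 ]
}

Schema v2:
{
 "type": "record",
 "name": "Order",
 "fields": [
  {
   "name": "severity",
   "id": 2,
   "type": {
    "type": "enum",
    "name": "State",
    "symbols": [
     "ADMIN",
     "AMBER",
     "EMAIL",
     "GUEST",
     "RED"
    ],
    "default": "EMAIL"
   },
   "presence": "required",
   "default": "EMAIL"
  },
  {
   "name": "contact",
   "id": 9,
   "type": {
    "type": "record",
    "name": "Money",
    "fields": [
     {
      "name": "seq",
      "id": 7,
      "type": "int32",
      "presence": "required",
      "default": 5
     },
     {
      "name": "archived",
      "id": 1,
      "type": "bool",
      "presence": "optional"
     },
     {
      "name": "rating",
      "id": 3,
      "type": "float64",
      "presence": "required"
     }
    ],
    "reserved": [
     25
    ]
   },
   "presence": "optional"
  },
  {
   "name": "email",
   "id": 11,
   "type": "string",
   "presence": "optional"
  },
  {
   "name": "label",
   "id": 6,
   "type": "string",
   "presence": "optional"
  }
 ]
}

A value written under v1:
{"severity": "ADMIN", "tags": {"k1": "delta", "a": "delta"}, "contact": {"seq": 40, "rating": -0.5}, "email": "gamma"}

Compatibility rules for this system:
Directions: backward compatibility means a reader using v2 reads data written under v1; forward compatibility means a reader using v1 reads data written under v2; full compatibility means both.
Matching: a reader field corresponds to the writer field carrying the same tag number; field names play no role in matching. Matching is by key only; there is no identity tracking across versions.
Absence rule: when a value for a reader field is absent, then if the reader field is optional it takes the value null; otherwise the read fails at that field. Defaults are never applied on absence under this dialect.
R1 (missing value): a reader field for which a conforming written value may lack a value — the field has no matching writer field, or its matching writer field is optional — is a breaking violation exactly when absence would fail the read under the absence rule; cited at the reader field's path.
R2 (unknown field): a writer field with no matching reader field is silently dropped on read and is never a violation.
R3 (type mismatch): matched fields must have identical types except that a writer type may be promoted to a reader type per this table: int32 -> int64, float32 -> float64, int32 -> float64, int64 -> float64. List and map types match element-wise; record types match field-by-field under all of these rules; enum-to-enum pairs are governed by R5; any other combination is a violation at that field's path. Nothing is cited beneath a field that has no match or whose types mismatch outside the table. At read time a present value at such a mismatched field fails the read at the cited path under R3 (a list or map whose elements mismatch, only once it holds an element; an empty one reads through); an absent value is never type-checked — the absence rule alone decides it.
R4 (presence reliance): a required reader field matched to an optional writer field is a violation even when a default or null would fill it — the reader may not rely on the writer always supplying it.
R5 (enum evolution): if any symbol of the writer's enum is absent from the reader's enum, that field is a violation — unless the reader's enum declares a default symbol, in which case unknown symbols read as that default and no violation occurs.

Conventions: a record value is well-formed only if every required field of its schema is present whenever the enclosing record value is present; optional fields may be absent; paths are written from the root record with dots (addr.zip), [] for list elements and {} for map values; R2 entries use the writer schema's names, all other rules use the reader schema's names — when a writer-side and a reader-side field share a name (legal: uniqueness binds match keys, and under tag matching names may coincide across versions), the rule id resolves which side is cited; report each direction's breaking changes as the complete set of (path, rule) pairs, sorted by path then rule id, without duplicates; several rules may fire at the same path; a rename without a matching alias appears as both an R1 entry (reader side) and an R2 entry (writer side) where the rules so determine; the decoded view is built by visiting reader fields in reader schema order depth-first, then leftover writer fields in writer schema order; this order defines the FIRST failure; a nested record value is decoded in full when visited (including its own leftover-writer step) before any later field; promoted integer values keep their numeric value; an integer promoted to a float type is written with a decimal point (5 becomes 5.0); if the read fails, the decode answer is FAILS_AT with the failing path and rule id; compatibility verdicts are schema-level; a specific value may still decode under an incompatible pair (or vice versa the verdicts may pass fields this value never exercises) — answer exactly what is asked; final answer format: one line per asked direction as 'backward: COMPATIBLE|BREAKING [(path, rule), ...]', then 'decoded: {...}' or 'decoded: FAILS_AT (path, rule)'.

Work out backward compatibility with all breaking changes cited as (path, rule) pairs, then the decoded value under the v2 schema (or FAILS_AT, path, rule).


arrows below run writer -> reader for Order
checking backward for Order: reader v2 against writer v1:
  severity <- severity (State -> State, writer required)
  contact <- contact (Money -> Money, writer optional)
  email <- email (string -> string, writer optional)
  label <- label (string -> string, writer optional)
  writer field tags has no reader counterpart
  contact.seq <- contact.seq (int32 -> int32, writer required)
  contact.archived <- contact.archived (bool -> bool, writer optional)
  contact.rating <- contact.rating (float64 -> float64, writer required)
  nothing fires on Order: backward is COMPATIBLE
decode (reader v2):
  severity := "ADMIN"
  contact.seq := 40
  contact.archived := null (not supplied -> null)
  contact.rating := -0.5
  email := "gamma"
  label := null (not supplied -> null)
  writer tags: unmatched, discarded
  => decoded: {"severity": "ADMIN", "contact": {"seq": 40, "archived": null, "rating": -0.5}, "email": "gamma", "label": null}
the other Order changes do not affect what is asked:
  enum State (field severity in record Order): symbol RED added -> fires no rule on Order, leaving the asked answer as it is

backward: COMPATIBLE []; decoded: {"severity": "ADMIN", "contact": {"seq": 40, "archived": null, "rating": -0.5}, "email": "gamma", "label": null}


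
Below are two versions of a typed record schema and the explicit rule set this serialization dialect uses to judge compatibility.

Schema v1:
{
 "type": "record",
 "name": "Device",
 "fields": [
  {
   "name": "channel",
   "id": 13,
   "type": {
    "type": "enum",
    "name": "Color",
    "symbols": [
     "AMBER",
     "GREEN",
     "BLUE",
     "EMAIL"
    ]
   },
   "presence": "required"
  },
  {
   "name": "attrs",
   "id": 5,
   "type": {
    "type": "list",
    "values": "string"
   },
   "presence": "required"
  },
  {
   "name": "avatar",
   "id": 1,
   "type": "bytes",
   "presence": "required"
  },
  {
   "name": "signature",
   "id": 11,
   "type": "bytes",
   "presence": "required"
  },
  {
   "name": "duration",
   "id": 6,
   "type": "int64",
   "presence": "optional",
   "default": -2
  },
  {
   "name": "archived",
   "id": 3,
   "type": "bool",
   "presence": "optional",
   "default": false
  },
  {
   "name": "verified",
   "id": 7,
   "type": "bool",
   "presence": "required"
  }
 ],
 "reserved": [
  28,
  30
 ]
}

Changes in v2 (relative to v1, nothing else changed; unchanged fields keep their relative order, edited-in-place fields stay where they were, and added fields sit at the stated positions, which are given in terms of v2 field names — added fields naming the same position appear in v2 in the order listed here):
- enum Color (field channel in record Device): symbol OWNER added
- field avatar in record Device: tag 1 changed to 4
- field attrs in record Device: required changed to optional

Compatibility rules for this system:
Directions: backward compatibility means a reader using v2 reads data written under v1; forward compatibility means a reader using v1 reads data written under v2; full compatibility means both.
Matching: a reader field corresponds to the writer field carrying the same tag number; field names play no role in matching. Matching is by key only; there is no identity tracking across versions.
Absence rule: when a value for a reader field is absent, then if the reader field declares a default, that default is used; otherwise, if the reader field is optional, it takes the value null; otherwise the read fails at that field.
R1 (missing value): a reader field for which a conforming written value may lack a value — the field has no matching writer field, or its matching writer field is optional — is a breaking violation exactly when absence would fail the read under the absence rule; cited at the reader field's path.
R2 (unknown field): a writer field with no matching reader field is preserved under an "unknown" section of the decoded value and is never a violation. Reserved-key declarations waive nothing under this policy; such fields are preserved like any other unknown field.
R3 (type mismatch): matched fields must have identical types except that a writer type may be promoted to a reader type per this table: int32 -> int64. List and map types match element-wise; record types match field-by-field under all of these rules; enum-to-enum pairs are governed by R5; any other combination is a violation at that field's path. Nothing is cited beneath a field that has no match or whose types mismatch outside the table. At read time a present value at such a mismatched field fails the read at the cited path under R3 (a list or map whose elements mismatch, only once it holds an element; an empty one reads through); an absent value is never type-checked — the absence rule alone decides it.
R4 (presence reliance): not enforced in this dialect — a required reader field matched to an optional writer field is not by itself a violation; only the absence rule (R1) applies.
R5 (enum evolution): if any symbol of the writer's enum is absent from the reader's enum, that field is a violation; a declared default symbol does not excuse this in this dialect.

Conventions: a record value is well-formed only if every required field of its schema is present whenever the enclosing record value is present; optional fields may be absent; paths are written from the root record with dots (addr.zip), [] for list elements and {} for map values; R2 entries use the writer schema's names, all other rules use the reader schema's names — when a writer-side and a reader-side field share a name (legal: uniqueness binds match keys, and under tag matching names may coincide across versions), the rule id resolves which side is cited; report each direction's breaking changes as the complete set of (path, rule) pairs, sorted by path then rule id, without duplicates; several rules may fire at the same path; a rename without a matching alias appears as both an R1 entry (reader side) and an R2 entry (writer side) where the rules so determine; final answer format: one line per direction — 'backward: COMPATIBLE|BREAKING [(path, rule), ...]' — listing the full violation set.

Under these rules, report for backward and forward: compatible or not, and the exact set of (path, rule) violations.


in Device below, arrows point writer -> reader
backward on Device — v2 reading data written by v1:
  channel: paired with writer channel (Color -> Color; writer required)
  attrs: paired with writer attrs (list<string> -> list<string>; writer required)
  avatar: no writer match
  signature: paired with writer signature (bytes -> bytes; writer required)
  duration: paired with writer duration (int64 -> int64; writer optional)
  archived: paired with writer archived (bool -> bool; writer optional)
  verified: paired with writer verified (bool -> bool; writer required)
  writer field avatar has no reader counterpart
  R1 fires at avatar
  => backward: BREAKING (1)
forward on Device — v1 reading data written by v2:
  channel: paired with writer channel (Color -> Color; writer required)
  attrs: paired with writer attrs (list<string> -> list<string>; writer optional)
  avatar: no writer match
  signature: paired with writer signature (bytes -> bytes; writer required)
  duration: paired with writer duration (int64 -> int64; writer optional)
  archived: paired with writer archived (bool -> bool; writer optional)
  verified: paired with writer verified (bool -> bool; writer required)
  writer field avatar has no reader counterpart
  R1 fires at attrs
  R1 fires at avatar
  R5 fires at channel
  => forward: BREAKING (3)

backward: BREAKING [(avatar, R1)]; forward: BREAKING [(attrs, R1), (avatar, R1), (channel, R5)]


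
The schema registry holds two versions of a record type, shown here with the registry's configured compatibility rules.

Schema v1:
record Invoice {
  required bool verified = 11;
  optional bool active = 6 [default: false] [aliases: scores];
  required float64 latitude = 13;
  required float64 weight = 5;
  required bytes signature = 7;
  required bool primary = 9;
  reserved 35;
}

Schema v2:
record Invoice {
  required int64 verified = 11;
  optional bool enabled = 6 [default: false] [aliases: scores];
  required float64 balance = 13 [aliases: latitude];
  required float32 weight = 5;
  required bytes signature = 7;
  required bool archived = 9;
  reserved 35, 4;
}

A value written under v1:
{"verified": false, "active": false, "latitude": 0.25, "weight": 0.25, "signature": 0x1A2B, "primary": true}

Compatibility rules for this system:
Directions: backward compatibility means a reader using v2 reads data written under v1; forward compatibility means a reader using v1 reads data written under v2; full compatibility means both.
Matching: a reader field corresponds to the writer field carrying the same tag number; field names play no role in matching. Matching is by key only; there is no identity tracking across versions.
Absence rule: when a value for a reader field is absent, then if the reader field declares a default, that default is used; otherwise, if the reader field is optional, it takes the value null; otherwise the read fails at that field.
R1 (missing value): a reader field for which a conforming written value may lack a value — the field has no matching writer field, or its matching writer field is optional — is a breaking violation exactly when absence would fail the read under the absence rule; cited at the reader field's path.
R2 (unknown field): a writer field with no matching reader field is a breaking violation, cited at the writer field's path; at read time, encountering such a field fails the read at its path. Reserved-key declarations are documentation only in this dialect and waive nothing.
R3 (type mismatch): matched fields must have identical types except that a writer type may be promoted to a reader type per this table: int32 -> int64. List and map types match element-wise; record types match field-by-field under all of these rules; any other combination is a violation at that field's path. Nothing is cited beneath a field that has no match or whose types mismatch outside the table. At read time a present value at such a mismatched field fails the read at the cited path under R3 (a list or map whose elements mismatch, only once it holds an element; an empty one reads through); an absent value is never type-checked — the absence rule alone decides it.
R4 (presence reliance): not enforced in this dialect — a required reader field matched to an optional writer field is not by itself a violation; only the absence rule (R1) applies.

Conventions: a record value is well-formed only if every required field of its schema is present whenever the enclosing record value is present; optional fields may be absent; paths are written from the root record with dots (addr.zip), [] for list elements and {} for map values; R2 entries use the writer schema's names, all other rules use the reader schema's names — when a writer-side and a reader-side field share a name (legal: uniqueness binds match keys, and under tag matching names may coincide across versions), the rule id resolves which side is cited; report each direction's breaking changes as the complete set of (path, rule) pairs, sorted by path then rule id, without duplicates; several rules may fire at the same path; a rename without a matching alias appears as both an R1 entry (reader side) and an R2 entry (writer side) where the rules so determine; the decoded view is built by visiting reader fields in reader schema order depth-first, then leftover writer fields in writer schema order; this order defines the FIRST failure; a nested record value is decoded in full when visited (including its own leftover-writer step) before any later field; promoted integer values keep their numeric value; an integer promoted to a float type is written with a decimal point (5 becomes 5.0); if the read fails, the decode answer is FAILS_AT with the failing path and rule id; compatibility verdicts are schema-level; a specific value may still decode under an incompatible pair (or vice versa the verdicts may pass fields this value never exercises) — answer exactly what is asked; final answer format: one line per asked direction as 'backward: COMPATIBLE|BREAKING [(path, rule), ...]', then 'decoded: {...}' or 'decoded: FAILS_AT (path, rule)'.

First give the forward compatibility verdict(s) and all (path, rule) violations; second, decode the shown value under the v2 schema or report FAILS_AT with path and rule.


forward: BREAKING [(verified, R3), (weight, R3)]; decoded: FAILS_AT (verified, R3)

each type pair in Invoice: writer, then reader
checking forward for Invoice: reader v1 against writer v2:
  writer required, int64 -> bool: reader verified maps from writer verified
  writer optional, bool -> bool: reader active maps from writer enabled
  writer required, float64 -> float64: reader latitude maps from writer balance
  writer required, float32 -> float64: reader weight maps from writer weight
  writer required, bytes -> bytes: reader signature maps from writer signature
  writer required, bool -> bool: reader primary maps from writer archived
  R3 fires at verified
  R3 fires at weight
  forward on Invoice therefore BREAKING (2)
decode (reader v2):
  read fails at verified under R3
  => FAILS_AT (verified, R3)
diffs on Invoice not affecting the asked answer:
  renamed field latitude to balance in record Invoice (alias latitude declared on the renamed field) -> fires no rule on Invoice, leaving the asked answer as it is
  renamed field active to enabled in record Invoice -> fires no rule on Invoice, leaving the asked answer as it is
  renamed field primary to archived in record Invoice -> fires no rule on Invoice, leaving the asked answer as it is


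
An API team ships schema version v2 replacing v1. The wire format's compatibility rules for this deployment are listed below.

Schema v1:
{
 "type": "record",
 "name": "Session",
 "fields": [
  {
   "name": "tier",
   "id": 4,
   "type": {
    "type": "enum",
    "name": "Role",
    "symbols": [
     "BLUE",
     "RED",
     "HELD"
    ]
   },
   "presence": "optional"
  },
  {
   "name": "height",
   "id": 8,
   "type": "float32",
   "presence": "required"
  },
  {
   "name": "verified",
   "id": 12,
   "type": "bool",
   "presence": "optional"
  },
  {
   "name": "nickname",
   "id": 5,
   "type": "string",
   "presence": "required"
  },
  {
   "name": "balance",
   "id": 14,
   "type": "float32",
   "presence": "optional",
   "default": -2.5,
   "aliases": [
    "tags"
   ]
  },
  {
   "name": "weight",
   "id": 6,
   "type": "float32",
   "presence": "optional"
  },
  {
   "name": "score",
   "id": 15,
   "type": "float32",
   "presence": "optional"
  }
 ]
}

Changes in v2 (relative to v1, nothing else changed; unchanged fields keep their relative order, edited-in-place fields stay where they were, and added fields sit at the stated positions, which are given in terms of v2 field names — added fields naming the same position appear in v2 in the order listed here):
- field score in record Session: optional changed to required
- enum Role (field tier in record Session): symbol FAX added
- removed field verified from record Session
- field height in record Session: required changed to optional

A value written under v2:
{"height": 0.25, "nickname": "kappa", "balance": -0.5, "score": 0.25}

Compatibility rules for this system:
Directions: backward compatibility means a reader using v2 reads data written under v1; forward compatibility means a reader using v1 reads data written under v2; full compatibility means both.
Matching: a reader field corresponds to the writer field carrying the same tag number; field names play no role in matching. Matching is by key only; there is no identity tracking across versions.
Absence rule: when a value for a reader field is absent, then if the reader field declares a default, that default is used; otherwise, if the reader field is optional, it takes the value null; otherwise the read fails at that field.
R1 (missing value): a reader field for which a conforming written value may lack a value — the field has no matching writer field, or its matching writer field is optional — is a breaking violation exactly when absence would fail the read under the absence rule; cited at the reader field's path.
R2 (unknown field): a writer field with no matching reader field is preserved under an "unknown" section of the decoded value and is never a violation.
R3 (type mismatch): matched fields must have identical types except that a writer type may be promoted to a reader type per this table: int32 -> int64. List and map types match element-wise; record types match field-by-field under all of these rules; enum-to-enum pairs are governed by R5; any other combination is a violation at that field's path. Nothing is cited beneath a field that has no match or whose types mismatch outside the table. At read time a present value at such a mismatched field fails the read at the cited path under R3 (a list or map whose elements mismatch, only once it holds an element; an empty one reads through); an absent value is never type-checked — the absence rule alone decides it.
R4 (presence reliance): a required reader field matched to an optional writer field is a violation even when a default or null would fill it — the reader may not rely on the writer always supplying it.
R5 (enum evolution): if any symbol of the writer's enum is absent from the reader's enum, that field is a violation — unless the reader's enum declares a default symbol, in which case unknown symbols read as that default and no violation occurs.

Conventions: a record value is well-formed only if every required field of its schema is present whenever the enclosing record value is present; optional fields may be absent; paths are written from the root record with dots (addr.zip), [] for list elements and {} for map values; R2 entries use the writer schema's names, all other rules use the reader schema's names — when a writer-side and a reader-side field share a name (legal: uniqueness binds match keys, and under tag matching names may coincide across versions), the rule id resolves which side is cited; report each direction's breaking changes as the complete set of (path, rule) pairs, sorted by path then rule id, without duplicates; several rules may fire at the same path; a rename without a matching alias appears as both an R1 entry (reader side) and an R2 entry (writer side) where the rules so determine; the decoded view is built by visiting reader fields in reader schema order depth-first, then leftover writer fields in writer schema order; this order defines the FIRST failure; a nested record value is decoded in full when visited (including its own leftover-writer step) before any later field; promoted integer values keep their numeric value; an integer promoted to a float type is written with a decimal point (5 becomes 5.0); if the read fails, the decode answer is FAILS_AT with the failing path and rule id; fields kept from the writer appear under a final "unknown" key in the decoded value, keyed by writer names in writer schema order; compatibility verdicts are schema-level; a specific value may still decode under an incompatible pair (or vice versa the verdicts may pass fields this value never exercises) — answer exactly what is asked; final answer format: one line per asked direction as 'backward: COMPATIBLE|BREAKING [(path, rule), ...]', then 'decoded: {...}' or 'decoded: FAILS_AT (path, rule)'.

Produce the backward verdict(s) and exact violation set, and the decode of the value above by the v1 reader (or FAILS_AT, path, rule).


backward: BREAKING [(score, R1), (score, R4)]; decoded: {"tier": null, "height": 0.25, "verified": null, "nickname": "kappa", "balance": -0.5, "weight": null, "score": 0.25}

each type pair in Session: writer, then reader
backward pass over Session, reader schema v2, writer schema v1:
  tier: Role -> Role, writer optional; from tier
  height: float32 -> float32, writer required; from height
  nickname: string -> string, writer required; from nickname
  balance: float32 -> float32, writer optional; from balance
  weight: float32 -> float32, writer optional; from weight
  score: float32 -> float32, writer optional; from score
  writer verified: unknown to reader
  rule R1 violated at score
  rule R4 violated at score
  => 2 violation(s): backward is BREAKING for Session
decoding the Session value with the v1 reader:
  tier := null (missing; optional => null)
  height := 0.25
  verified := null (missing; optional => null)
  nickname := "kappa"
  balance := -0.5
  weight := null (missing; optional => null)
  score := 0.25
  => decoded: {"tier": null, "height": 0.25, "verified": null, "nickname": "kappa", "balance": -0.5, "weight": null, "score": 0.25}
the rest of the Session diff is inert for this question:
  enum Role (field tier in record Session): symbol FAX added -> fires only in the forward direction of Session, which is not asked here
  removed field verified from record Session -> inert for the asked Session verdict: nothing fires
  field height in record Session: required changed to optional -> fires only in the forward direction of Session, which is not asked here


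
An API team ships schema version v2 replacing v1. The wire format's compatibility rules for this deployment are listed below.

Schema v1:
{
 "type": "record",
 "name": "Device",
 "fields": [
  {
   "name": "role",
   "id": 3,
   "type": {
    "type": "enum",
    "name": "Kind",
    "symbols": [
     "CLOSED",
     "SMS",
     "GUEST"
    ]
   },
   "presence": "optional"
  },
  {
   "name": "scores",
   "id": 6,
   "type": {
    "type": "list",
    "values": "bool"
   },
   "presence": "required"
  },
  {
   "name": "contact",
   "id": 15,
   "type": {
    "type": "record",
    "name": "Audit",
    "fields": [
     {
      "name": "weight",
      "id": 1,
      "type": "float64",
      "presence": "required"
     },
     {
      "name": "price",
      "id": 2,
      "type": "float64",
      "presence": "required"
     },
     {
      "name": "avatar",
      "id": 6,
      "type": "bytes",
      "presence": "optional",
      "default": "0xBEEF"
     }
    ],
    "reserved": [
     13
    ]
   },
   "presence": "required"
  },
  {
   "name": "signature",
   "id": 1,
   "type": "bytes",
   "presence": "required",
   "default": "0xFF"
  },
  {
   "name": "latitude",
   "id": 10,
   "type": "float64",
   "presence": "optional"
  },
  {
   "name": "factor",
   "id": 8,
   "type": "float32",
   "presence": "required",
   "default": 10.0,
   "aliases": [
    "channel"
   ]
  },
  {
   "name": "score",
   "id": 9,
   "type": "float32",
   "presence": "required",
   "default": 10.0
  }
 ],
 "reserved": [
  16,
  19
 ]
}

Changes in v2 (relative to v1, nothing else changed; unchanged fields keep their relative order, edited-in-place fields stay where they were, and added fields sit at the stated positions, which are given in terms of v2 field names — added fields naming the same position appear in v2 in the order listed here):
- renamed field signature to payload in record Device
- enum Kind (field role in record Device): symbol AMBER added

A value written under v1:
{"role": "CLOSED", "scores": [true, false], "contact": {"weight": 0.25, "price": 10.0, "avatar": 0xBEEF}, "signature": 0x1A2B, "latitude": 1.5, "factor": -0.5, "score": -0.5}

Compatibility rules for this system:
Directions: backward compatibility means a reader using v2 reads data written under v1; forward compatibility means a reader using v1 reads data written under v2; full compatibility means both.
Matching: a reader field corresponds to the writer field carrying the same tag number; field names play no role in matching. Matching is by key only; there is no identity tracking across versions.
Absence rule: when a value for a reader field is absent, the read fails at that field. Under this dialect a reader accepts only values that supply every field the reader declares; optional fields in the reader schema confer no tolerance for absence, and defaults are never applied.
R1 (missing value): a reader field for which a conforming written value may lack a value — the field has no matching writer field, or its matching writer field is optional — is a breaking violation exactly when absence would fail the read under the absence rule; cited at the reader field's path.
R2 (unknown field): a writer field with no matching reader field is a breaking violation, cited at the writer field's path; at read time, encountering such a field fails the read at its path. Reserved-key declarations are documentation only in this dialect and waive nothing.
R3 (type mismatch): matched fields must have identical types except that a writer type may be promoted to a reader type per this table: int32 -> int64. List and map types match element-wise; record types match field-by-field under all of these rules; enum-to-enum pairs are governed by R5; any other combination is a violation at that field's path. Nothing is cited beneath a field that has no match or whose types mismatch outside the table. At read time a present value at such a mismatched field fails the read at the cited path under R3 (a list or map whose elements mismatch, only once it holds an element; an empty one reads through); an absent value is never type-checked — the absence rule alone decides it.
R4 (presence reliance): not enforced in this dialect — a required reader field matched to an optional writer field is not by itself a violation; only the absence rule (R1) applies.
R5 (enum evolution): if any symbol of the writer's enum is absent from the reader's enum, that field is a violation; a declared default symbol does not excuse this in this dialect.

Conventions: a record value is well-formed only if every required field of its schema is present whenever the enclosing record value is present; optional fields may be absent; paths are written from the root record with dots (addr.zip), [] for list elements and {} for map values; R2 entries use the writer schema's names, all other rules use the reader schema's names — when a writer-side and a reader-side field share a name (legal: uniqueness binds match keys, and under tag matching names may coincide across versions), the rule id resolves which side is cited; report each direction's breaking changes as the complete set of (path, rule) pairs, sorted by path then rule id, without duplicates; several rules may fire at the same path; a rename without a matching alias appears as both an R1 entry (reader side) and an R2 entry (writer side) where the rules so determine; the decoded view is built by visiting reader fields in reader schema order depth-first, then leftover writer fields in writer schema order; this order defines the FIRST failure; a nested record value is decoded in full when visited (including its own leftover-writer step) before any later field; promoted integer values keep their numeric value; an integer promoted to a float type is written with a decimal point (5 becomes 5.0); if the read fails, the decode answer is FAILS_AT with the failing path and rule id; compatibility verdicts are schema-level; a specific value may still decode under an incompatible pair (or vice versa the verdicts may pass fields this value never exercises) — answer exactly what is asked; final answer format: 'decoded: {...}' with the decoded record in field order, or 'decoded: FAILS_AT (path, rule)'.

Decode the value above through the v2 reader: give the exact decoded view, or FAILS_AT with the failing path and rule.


decoded: {"role": "CLOSED", "scores": [true, false], "contact": {"weight": 0.25, "price": 10.0, "avatar": 0xBEEF}, "payload": 0x1A2B, "latitude": 1.5, "factor": -0.5, "score": -0.5}

arrows below run writer -> reader for Device
decode walk for Device under reader schema v2:
  role := "CLOSED"
  scores := [true, false]
  contact.weight := 0.25
  contact.price := 10.0
  contact.avatar := 0xBEEF
  payload := 0x1A2B (from writer signature)
  latitude := 1.5
  factor := -0.5
  score := -0.5
  => decoded: {"role": "CLOSED", "scores": [true, false], "contact": {"weight": 0.25, "price": 10.0, "avatar": 0xBEEF}, "payload": 0x1A2B, "latitude": 1.5, "factor": -0.5, "score": -0.5}
remaining Device differences; none change what is asked:
  enum Kind (field role in record Device): symbol AMBER added -> affects the rule determinations only; this particular Device value decodes identically
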